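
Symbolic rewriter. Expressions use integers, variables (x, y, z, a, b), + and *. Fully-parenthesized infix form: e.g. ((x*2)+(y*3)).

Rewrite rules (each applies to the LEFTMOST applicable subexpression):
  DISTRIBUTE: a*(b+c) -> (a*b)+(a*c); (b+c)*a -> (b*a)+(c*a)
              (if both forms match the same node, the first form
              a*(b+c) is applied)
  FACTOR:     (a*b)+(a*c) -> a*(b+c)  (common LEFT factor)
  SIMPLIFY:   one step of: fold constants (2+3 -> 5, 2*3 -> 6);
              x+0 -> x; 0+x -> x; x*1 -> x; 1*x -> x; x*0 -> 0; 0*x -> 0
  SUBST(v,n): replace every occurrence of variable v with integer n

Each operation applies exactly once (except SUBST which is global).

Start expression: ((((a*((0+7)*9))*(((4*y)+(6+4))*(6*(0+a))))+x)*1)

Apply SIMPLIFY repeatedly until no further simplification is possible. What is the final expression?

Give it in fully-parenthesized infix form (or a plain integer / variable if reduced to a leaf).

Start: ((((a*((0+7)*9))*(((4*y)+(6+4))*(6*(0+a))))+x)*1)
Step 1: at root: ((((a*((0+7)*9))*(((4*y)+(6+4))*(6*(0+a))))+x)*1) -> (((a*((0+7)*9))*(((4*y)+(6+4))*(6*(0+a))))+x); overall: ((((a*((0+7)*9))*(((4*y)+(6+4))*(6*(0+a))))+x)*1) -> (((a*((0+7)*9))*(((4*y)+(6+4))*(6*(0+a))))+x)
Step 2: at LLRL: (0+7) -> 7; overall: (((a*((0+7)*9))*(((4*y)+(6+4))*(6*(0+a))))+x) -> (((a*(7*9))*(((4*y)+(6+4))*(6*(0+a))))+x)
Step 3: at LLR: (7*9) -> 63; overall: (((a*(7*9))*(((4*y)+(6+4))*(6*(0+a))))+x) -> (((a*63)*(((4*y)+(6+4))*(6*(0+a))))+x)
Step 4: at LRLR: (6+4) -> 10; overall: (((a*63)*(((4*y)+(6+4))*(6*(0+a))))+x) -> (((a*63)*(((4*y)+10)*(6*(0+a))))+x)
Step 5: at LRRR: (0+a) -> a; overall: (((a*63)*(((4*y)+10)*(6*(0+a))))+x) -> (((a*63)*(((4*y)+10)*(6*a)))+x)
Fixed point: (((a*63)*(((4*y)+10)*(6*a)))+x)

Answer: (((a*63)*(((4*y)+10)*(6*a)))+x)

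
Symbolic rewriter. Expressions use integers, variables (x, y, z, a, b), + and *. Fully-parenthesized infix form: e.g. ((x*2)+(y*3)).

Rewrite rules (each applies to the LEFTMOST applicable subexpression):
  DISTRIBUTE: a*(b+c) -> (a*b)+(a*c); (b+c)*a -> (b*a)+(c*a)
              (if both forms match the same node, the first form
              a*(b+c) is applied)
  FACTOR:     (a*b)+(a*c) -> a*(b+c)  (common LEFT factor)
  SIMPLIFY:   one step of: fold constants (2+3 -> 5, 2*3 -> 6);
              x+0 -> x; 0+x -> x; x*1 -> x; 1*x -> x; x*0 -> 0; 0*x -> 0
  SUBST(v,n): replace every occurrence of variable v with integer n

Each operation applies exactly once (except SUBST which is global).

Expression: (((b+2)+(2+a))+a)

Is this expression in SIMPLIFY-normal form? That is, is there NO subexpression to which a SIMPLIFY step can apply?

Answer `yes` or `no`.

Answer: yes

Derivation:
Expression: (((b+2)+(2+a))+a)
Scanning for simplifiable subexpressions (pre-order)...
  at root: (((b+2)+(2+a))+a) (not simplifiable)
  at L: ((b+2)+(2+a)) (not simplifiable)
  at LL: (b+2) (not simplifiable)
  at LR: (2+a) (not simplifiable)
Result: no simplifiable subexpression found -> normal form.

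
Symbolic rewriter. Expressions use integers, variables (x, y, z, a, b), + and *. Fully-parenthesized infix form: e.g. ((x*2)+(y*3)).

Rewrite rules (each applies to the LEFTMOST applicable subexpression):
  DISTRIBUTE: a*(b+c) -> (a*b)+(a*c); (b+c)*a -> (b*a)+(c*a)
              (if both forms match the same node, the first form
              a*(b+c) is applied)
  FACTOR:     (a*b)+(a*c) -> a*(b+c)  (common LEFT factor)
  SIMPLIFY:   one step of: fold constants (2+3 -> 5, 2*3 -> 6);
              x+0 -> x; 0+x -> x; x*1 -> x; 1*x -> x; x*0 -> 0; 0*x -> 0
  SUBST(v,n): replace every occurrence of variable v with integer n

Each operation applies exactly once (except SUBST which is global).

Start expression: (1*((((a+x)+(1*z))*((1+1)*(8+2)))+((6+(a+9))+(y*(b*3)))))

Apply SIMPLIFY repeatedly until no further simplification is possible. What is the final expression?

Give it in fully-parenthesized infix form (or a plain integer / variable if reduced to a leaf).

Start: (1*((((a+x)+(1*z))*((1+1)*(8+2)))+((6+(a+9))+(y*(b*3)))))
Step 1: at root: (1*((((a+x)+(1*z))*((1+1)*(8+2)))+((6+(a+9))+(y*(b*3))))) -> ((((a+x)+(1*z))*((1+1)*(8+2)))+((6+(a+9))+(y*(b*3)))); overall: (1*((((a+x)+(1*z))*((1+1)*(8+2)))+((6+(a+9))+(y*(b*3))))) -> ((((a+x)+(1*z))*((1+1)*(8+2)))+((6+(a+9))+(y*(b*3))))
Step 2: at LLR: (1*z) -> z; overall: ((((a+x)+(1*z))*((1+1)*(8+2)))+((6+(a+9))+(y*(b*3)))) -> ((((a+x)+z)*((1+1)*(8+2)))+((6+(a+9))+(y*(b*3))))
Step 3: at LRL: (1+1) -> 2; overall: ((((a+x)+z)*((1+1)*(8+2)))+((6+(a+9))+(y*(b*3)))) -> ((((a+x)+z)*(2*(8+2)))+((6+(a+9))+(y*(b*3))))
Step 4: at LRR: (8+2) -> 10; overall: ((((a+x)+z)*(2*(8+2)))+((6+(a+9))+(y*(b*3)))) -> ((((a+x)+z)*(2*10))+((6+(a+9))+(y*(b*3))))
Step 5: at LR: (2*10) -> 20; overall: ((((a+x)+z)*(2*10))+((6+(a+9))+(y*(b*3)))) -> ((((a+x)+z)*20)+((6+(a+9))+(y*(b*3))))
Fixed point: ((((a+x)+z)*20)+((6+(a+9))+(y*(b*3))))

Answer: ((((a+x)+z)*20)+((6+(a+9))+(y*(b*3))))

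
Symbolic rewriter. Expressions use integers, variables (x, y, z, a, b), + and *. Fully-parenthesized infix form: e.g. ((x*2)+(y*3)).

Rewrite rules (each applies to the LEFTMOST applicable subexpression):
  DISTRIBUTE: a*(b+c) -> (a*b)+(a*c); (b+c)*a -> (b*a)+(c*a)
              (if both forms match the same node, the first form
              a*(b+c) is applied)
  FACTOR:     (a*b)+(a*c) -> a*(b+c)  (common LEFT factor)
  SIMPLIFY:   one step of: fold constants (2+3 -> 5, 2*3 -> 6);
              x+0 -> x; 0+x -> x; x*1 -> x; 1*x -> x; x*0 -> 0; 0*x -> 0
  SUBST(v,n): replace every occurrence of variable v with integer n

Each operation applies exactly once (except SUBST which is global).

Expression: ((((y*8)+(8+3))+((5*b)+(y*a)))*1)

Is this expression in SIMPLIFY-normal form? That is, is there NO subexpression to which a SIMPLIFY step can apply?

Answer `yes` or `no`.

Answer: no

Derivation:
Expression: ((((y*8)+(8+3))+((5*b)+(y*a)))*1)
Scanning for simplifiable subexpressions (pre-order)...
  at root: ((((y*8)+(8+3))+((5*b)+(y*a)))*1) (SIMPLIFIABLE)
  at L: (((y*8)+(8+3))+((5*b)+(y*a))) (not simplifiable)
  at LL: ((y*8)+(8+3)) (not simplifiable)
  at LLL: (y*8) (not simplifiable)
  at LLR: (8+3) (SIMPLIFIABLE)
  at LR: ((5*b)+(y*a)) (not simplifiable)
  at LRL: (5*b) (not simplifiable)
  at LRR: (y*a) (not simplifiable)
Found simplifiable subexpr at path root: ((((y*8)+(8+3))+((5*b)+(y*a)))*1)
One SIMPLIFY step would give: (((y*8)+(8+3))+((5*b)+(y*a)))
-> NOT in normal form.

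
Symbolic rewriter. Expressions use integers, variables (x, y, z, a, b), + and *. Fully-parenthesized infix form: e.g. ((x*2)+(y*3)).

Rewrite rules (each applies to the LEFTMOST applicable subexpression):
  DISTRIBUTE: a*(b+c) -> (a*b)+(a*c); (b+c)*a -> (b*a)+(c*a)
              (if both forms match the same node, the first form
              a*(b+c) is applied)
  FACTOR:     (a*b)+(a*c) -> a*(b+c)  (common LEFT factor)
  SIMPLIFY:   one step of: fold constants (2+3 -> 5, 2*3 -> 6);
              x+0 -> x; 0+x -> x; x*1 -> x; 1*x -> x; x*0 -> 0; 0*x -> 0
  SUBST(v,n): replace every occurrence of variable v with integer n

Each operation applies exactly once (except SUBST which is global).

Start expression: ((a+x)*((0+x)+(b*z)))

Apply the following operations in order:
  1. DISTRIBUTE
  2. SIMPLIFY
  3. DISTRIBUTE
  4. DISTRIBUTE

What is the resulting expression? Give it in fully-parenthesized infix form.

Answer: (((a*x)+(x*x))+((a*(b*z))+(x*(b*z))))

Derivation:
Start: ((a+x)*((0+x)+(b*z)))
Apply DISTRIBUTE at root (target: ((a+x)*((0+x)+(b*z)))): ((a+x)*((0+x)+(b*z))) -> (((a+x)*(0+x))+((a+x)*(b*z)))
Apply SIMPLIFY at LR (target: (0+x)): (((a+x)*(0+x))+((a+x)*(b*z))) -> (((a+x)*x)+((a+x)*(b*z)))
Apply DISTRIBUTE at L (target: ((a+x)*x)): (((a+x)*x)+((a+x)*(b*z))) -> (((a*x)+(x*x))+((a+x)*(b*z)))
Apply DISTRIBUTE at R (target: ((a+x)*(b*z))): (((a*x)+(x*x))+((a+x)*(b*z))) -> (((a*x)+(x*x))+((a*(b*z))+(x*(b*z))))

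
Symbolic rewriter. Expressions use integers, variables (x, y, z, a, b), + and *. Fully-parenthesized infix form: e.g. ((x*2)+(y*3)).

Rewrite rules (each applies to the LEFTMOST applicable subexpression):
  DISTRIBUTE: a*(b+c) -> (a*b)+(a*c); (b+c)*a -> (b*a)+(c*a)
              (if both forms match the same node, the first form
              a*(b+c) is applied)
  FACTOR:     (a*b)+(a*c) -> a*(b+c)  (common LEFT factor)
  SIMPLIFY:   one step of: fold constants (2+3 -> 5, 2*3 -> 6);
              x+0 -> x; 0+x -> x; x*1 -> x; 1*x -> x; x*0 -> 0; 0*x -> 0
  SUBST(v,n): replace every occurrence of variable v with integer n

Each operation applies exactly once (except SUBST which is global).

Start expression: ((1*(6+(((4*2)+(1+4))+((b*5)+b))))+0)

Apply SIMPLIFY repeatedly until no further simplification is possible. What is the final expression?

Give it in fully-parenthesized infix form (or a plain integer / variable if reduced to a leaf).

Start: ((1*(6+(((4*2)+(1+4))+((b*5)+b))))+0)
Step 1: at root: ((1*(6+(((4*2)+(1+4))+((b*5)+b))))+0) -> (1*(6+(((4*2)+(1+4))+((b*5)+b)))); overall: ((1*(6+(((4*2)+(1+4))+((b*5)+b))))+0) -> (1*(6+(((4*2)+(1+4))+((b*5)+b))))
Step 2: at root: (1*(6+(((4*2)+(1+4))+((b*5)+b)))) -> (6+(((4*2)+(1+4))+((b*5)+b))); overall: (1*(6+(((4*2)+(1+4))+((b*5)+b)))) -> (6+(((4*2)+(1+4))+((b*5)+b)))
Step 3: at RLL: (4*2) -> 8; overall: (6+(((4*2)+(1+4))+((b*5)+b))) -> (6+((8+(1+4))+((b*5)+b)))
Step 4: at RLR: (1+4) -> 5; overall: (6+((8+(1+4))+((b*5)+b))) -> (6+((8+5)+((b*5)+b)))
Step 5: at RL: (8+5) -> 13; overall: (6+((8+5)+((b*5)+b))) -> (6+(13+((b*5)+b)))
Fixed point: (6+(13+((b*5)+b)))

Answer: (6+(13+((b*5)+b)))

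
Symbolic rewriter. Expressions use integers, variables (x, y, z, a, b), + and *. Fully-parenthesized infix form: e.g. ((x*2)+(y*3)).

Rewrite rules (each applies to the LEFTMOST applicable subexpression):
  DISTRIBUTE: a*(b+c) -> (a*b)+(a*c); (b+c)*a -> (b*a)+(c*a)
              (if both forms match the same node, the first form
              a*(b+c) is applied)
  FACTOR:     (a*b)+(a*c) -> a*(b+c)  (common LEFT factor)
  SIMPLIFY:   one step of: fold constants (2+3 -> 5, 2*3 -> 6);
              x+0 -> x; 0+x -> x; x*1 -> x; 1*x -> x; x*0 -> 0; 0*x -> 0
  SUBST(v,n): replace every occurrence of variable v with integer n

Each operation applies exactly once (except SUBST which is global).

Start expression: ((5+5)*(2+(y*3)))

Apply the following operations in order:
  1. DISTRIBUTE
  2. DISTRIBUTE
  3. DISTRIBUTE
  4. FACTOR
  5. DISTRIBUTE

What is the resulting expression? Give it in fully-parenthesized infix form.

Start: ((5+5)*(2+(y*3)))
Apply DISTRIBUTE at root (target: ((5+5)*(2+(y*3)))): ((5+5)*(2+(y*3))) -> (((5+5)*2)+((5+5)*(y*3)))
Apply DISTRIBUTE at L (target: ((5+5)*2)): (((5+5)*2)+((5+5)*(y*3))) -> (((5*2)+(5*2))+((5+5)*(y*3)))
Apply DISTRIBUTE at R (target: ((5+5)*(y*3))): (((5*2)+(5*2))+((5+5)*(y*3))) -> (((5*2)+(5*2))+((5*(y*3))+(5*(y*3))))
Apply FACTOR at L (target: ((5*2)+(5*2))): (((5*2)+(5*2))+((5*(y*3))+(5*(y*3)))) -> ((5*(2+2))+((5*(y*3))+(5*(y*3))))
Apply DISTRIBUTE at L (target: (5*(2+2))): ((5*(2+2))+((5*(y*3))+(5*(y*3)))) -> (((5*2)+(5*2))+((5*(y*3))+(5*(y*3))))

Answer: (((5*2)+(5*2))+((5*(y*3))+(5*(y*3))))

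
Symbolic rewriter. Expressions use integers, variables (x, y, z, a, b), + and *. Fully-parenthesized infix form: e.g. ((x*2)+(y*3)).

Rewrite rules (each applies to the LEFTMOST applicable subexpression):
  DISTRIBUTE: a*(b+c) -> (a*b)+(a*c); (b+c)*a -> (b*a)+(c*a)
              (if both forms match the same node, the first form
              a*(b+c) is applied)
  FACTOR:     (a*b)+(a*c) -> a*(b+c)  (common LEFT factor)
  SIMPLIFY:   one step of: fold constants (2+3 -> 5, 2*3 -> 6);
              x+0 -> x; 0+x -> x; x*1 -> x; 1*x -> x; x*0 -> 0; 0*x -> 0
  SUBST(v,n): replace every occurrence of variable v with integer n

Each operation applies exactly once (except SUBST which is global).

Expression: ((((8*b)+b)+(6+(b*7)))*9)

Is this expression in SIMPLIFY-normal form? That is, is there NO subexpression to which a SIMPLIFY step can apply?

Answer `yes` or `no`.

Answer: yes

Derivation:
Expression: ((((8*b)+b)+(6+(b*7)))*9)
Scanning for simplifiable subexpressions (pre-order)...
  at root: ((((8*b)+b)+(6+(b*7)))*9) (not simplifiable)
  at L: (((8*b)+b)+(6+(b*7))) (not simplifiable)
  at LL: ((8*b)+b) (not simplifiable)
  at LLL: (8*b) (not simplifiable)
  at LR: (6+(b*7)) (not simplifiable)
  at LRR: (b*7) (not simplifiable)
Result: no simplifiable subexpression found -> normal form.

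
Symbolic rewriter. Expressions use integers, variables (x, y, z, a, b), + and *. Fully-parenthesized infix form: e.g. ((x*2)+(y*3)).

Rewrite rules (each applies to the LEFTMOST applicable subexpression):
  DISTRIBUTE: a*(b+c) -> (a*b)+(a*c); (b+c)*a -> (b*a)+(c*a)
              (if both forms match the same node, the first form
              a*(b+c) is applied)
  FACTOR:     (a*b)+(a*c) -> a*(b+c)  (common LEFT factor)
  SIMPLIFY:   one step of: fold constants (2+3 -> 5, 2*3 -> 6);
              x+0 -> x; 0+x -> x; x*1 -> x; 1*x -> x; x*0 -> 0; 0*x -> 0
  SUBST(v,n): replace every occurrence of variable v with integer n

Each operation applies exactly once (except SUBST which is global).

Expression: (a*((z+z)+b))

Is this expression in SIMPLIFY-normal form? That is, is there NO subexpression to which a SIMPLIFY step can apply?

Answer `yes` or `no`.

Expression: (a*((z+z)+b))
Scanning for simplifiable subexpressions (pre-order)...
  at root: (a*((z+z)+b)) (not simplifiable)
  at R: ((z+z)+b) (not simplifiable)
  at RL: (z+z) (not simplifiable)
Result: no simplifiable subexpression found -> normal form.

Answer: yes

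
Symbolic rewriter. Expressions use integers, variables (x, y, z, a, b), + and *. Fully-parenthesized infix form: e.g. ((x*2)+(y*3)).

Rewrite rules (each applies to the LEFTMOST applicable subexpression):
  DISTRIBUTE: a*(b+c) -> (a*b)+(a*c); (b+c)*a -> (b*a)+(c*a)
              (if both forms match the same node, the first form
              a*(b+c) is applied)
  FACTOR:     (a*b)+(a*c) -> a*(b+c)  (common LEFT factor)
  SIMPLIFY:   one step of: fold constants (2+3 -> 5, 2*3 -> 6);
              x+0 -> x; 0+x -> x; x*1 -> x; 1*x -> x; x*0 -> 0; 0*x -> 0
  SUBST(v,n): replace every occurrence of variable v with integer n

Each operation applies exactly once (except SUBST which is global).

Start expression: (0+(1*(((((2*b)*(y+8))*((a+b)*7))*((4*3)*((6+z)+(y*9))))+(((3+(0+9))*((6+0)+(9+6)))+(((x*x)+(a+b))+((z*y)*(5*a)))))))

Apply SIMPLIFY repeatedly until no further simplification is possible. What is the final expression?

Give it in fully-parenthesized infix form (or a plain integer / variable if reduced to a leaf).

Start: (0+(1*(((((2*b)*(y+8))*((a+b)*7))*((4*3)*((6+z)+(y*9))))+(((3+(0+9))*((6+0)+(9+6)))+(((x*x)+(a+b))+((z*y)*(5*a)))))))
Step 1: at root: (0+(1*(((((2*b)*(y+8))*((a+b)*7))*((4*3)*((6+z)+(y*9))))+(((3+(0+9))*((6+0)+(9+6)))+(((x*x)+(a+b))+((z*y)*(5*a))))))) -> (1*(((((2*b)*(y+8))*((a+b)*7))*((4*3)*((6+z)+(y*9))))+(((3+(0+9))*((6+0)+(9+6)))+(((x*x)+(a+b))+((z*y)*(5*a)))))); overall: (0+(1*(((((2*b)*(y+8))*((a+b)*7))*((4*3)*((6+z)+(y*9))))+(((3+(0+9))*((6+0)+(9+6)))+(((x*x)+(a+b))+((z*y)*(5*a))))))) -> (1*(((((2*b)*(y+8))*((a+b)*7))*((4*3)*((6+z)+(y*9))))+(((3+(0+9))*((6+0)+(9+6)))+(((x*x)+(a+b))+((z*y)*(5*a))))))
Step 2: at root: (1*(((((2*b)*(y+8))*((a+b)*7))*((4*3)*((6+z)+(y*9))))+(((3+(0+9))*((6+0)+(9+6)))+(((x*x)+(a+b))+((z*y)*(5*a)))))) -> (((((2*b)*(y+8))*((a+b)*7))*((4*3)*((6+z)+(y*9))))+(((3+(0+9))*((6+0)+(9+6)))+(((x*x)+(a+b))+((z*y)*(5*a))))); overall: (1*(((((2*b)*(y+8))*((a+b)*7))*((4*3)*((6+z)+(y*9))))+(((3+(0+9))*((6+0)+(9+6)))+(((x*x)+(a+b))+((z*y)*(5*a)))))) -> (((((2*b)*(y+8))*((a+b)*7))*((4*3)*((6+z)+(y*9))))+(((3+(0+9))*((6+0)+(9+6)))+(((x*x)+(a+b))+((z*y)*(5*a)))))
Step 3: at LRL: (4*3) -> 12; overall: (((((2*b)*(y+8))*((a+b)*7))*((4*3)*((6+z)+(y*9))))+(((3+(0+9))*((6+0)+(9+6)))+(((x*x)+(a+b))+((z*y)*(5*a))))) -> (((((2*b)*(y+8))*((a+b)*7))*(12*((6+z)+(y*9))))+(((3+(0+9))*((6+0)+(9+6)))+(((x*x)+(a+b))+((z*y)*(5*a)))))
Step 4: at RLLR: (0+9) -> 9; overall: (((((2*b)*(y+8))*((a+b)*7))*(12*((6+z)+(y*9))))+(((3+(0+9))*((6+0)+(9+6)))+(((x*x)+(a+b))+((z*y)*(5*a))))) -> (((((2*b)*(y+8))*((a+b)*7))*(12*((6+z)+(y*9))))+(((3+9)*((6+0)+(9+6)))+(((x*x)+(a+b))+((z*y)*(5*a)))))
Step 5: at RLL: (3+9) -> 12; overall: (((((2*b)*(y+8))*((a+b)*7))*(12*((6+z)+(y*9))))+(((3+9)*((6+0)+(9+6)))+(((x*x)+(a+b))+((z*y)*(5*a))))) -> (((((2*b)*(y+8))*((a+b)*7))*(12*((6+z)+(y*9))))+((12*((6+0)+(9+6)))+(((x*x)+(a+b))+((z*y)*(5*a)))))
Step 6: at RLRL: (6+0) -> 6; overall: (((((2*b)*(y+8))*((a+b)*7))*(12*((6+z)+(y*9))))+((12*((6+0)+(9+6)))+(((x*x)+(a+b))+((z*y)*(5*a))))) -> (((((2*b)*(y+8))*((a+b)*7))*(12*((6+z)+(y*9))))+((12*(6+(9+6)))+(((x*x)+(a+b))+((z*y)*(5*a)))))
Step 7: at RLRR: (9+6) -> 15; overall: (((((2*b)*(y+8))*((a+b)*7))*(12*((6+z)+(y*9))))+((12*(6+(9+6)))+(((x*x)+(a+b))+((z*y)*(5*a))))) -> (((((2*b)*(y+8))*((a+b)*7))*(12*((6+z)+(y*9))))+((12*(6+15))+(((x*x)+(a+b))+((z*y)*(5*a)))))
Step 8: at RLR: (6+15) -> 21; overall: (((((2*b)*(y+8))*((a+b)*7))*(12*((6+z)+(y*9))))+((12*(6+15))+(((x*x)+(a+b))+((z*y)*(5*a))))) -> (((((2*b)*(y+8))*((a+b)*7))*(12*((6+z)+(y*9))))+((12*21)+(((x*x)+(a+b))+((z*y)*(5*a)))))
Step 9: at RL: (12*21) -> 252; overall: (((((2*b)*(y+8))*((a+b)*7))*(12*((6+z)+(y*9))))+((12*21)+(((x*x)+(a+b))+((z*y)*(5*a))))) -> (((((2*b)*(y+8))*((a+b)*7))*(12*((6+z)+(y*9))))+(252+(((x*x)+(a+b))+((z*y)*(5*a)))))
Fixed point: (((((2*b)*(y+8))*((a+b)*7))*(12*((6+z)+(y*9))))+(252+(((x*x)+(a+b))+((z*y)*(5*a)))))

Answer: (((((2*b)*(y+8))*((a+b)*7))*(12*((6+z)+(y*9))))+(252+(((x*x)+(a+b))+((z*y)*(5*a)))))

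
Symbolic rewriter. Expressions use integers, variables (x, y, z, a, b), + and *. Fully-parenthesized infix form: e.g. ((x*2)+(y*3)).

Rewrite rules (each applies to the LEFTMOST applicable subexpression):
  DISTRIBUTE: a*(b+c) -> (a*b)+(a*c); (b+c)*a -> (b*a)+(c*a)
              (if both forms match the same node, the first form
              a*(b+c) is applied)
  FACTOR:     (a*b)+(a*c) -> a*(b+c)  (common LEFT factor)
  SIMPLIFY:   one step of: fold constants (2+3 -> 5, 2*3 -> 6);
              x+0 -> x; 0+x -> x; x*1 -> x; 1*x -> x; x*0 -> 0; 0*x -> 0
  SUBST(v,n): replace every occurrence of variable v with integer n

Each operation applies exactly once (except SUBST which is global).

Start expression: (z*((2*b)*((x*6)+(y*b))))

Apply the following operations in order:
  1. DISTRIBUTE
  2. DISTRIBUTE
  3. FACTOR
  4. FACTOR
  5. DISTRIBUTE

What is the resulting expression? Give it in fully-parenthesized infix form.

Start: (z*((2*b)*((x*6)+(y*b))))
Apply DISTRIBUTE at R (target: ((2*b)*((x*6)+(y*b)))): (z*((2*b)*((x*6)+(y*b)))) -> (z*(((2*b)*(x*6))+((2*b)*(y*b))))
Apply DISTRIBUTE at root (target: (z*(((2*b)*(x*6))+((2*b)*(y*b))))): (z*(((2*b)*(x*6))+((2*b)*(y*b)))) -> ((z*((2*b)*(x*6)))+(z*((2*b)*(y*b))))
Apply FACTOR at root (target: ((z*((2*b)*(x*6)))+(z*((2*b)*(y*b))))): ((z*((2*b)*(x*6)))+(z*((2*b)*(y*b)))) -> (z*(((2*b)*(x*6))+((2*b)*(y*b))))
Apply FACTOR at R (target: (((2*b)*(x*6))+((2*b)*(y*b)))): (z*(((2*b)*(x*6))+((2*b)*(y*b)))) -> (z*((2*b)*((x*6)+(y*b))))
Apply DISTRIBUTE at R (target: ((2*b)*((x*6)+(y*b)))): (z*((2*b)*((x*6)+(y*b)))) -> (z*(((2*b)*(x*6))+((2*b)*(y*b))))

Answer: (z*(((2*b)*(x*6))+((2*b)*(y*b))))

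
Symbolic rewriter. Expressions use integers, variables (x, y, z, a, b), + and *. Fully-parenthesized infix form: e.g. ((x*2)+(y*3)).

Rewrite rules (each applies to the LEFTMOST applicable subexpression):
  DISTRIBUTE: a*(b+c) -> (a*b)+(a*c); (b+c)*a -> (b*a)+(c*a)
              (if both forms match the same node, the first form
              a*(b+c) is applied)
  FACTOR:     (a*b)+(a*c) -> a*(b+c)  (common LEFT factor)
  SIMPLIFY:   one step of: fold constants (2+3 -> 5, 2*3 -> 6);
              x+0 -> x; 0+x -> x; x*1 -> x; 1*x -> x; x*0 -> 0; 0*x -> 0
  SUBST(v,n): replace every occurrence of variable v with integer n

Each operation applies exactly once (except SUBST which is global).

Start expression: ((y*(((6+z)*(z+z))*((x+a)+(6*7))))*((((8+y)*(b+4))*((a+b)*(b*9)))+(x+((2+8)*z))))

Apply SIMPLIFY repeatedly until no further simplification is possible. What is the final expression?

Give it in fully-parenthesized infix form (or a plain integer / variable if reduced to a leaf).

Start: ((y*(((6+z)*(z+z))*((x+a)+(6*7))))*((((8+y)*(b+4))*((a+b)*(b*9)))+(x+((2+8)*z))))
Step 1: at LRRR: (6*7) -> 42; overall: ((y*(((6+z)*(z+z))*((x+a)+(6*7))))*((((8+y)*(b+4))*((a+b)*(b*9)))+(x+((2+8)*z)))) -> ((y*(((6+z)*(z+z))*((x+a)+42)))*((((8+y)*(b+4))*((a+b)*(b*9)))+(x+((2+8)*z))))
Step 2: at RRRL: (2+8) -> 10; overall: ((y*(((6+z)*(z+z))*((x+a)+42)))*((((8+y)*(b+4))*((a+b)*(b*9)))+(x+((2+8)*z)))) -> ((y*(((6+z)*(z+z))*((x+a)+42)))*((((8+y)*(b+4))*((a+b)*(b*9)))+(x+(10*z))))
Fixed point: ((y*(((6+z)*(z+z))*((x+a)+42)))*((((8+y)*(b+4))*((a+b)*(b*9)))+(x+(10*z))))

Answer: ((y*(((6+z)*(z+z))*((x+a)+42)))*((((8+y)*(b+4))*((a+b)*(b*9)))+(x+(10*z))))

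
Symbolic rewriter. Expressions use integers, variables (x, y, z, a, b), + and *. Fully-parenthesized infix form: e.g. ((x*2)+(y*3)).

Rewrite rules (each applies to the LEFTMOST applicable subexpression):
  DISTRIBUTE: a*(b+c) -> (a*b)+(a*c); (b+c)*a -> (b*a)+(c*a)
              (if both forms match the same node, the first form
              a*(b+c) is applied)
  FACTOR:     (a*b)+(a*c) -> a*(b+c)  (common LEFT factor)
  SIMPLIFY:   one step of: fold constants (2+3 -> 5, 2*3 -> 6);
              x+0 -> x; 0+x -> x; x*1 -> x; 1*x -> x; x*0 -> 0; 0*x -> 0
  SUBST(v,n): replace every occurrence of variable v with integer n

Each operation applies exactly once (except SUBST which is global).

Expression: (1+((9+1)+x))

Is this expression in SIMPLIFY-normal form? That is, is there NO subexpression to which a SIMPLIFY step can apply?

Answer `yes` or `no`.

Expression: (1+((9+1)+x))
Scanning for simplifiable subexpressions (pre-order)...
  at root: (1+((9+1)+x)) (not simplifiable)
  at R: ((9+1)+x) (not simplifiable)
  at RL: (9+1) (SIMPLIFIABLE)
Found simplifiable subexpr at path RL: (9+1)
One SIMPLIFY step would give: (1+(10+x))
-> NOT in normal form.

Answer: no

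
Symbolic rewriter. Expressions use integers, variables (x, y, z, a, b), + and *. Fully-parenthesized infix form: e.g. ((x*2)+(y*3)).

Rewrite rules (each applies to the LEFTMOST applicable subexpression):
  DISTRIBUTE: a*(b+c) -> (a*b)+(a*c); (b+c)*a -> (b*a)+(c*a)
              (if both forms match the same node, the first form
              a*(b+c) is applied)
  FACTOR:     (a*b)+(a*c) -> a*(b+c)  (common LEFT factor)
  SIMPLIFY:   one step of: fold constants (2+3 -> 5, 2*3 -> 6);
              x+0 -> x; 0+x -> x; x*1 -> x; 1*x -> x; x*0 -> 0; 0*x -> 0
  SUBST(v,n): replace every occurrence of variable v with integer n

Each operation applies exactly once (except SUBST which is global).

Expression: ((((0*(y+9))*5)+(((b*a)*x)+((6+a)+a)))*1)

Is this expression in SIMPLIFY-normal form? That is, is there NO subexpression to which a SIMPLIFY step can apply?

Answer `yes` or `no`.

Answer: no

Derivation:
Expression: ((((0*(y+9))*5)+(((b*a)*x)+((6+a)+a)))*1)
Scanning for simplifiable subexpressions (pre-order)...
  at root: ((((0*(y+9))*5)+(((b*a)*x)+((6+a)+a)))*1) (SIMPLIFIABLE)
  at L: (((0*(y+9))*5)+(((b*a)*x)+((6+a)+a))) (not simplifiable)
  at LL: ((0*(y+9))*5) (not simplifiable)
  at LLL: (0*(y+9)) (SIMPLIFIABLE)
  at LLLR: (y+9) (not simplifiable)
  at LR: (((b*a)*x)+((6+a)+a)) (not simplifiable)
  at LRL: ((b*a)*x) (not simplifiable)
  at LRLL: (b*a) (not simplifiable)
  at LRR: ((6+a)+a) (not simplifiable)
  at LRRL: (6+a) (not simplifiable)
Found simplifiable subexpr at path root: ((((0*(y+9))*5)+(((b*a)*x)+((6+a)+a)))*1)
One SIMPLIFY step would give: (((0*(y+9))*5)+(((b*a)*x)+((6+a)+a)))
-> NOT in normal form.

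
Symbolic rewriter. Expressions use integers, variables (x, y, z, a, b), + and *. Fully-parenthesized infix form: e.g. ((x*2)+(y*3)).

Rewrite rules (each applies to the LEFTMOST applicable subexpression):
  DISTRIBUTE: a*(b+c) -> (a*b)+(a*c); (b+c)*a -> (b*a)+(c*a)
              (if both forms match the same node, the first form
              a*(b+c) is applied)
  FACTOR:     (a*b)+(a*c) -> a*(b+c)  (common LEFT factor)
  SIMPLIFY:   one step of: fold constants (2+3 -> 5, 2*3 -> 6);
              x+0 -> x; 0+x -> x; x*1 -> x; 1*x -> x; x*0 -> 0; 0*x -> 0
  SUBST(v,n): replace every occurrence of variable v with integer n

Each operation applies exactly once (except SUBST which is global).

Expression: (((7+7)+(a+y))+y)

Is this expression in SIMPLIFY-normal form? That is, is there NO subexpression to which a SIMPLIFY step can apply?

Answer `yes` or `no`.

Expression: (((7+7)+(a+y))+y)
Scanning for simplifiable subexpressions (pre-order)...
  at root: (((7+7)+(a+y))+y) (not simplifiable)
  at L: ((7+7)+(a+y)) (not simplifiable)
  at LL: (7+7) (SIMPLIFIABLE)
  at LR: (a+y) (not simplifiable)
Found simplifiable subexpr at path LL: (7+7)
One SIMPLIFY step would give: ((14+(a+y))+y)
-> NOT in normal form.

Answer: no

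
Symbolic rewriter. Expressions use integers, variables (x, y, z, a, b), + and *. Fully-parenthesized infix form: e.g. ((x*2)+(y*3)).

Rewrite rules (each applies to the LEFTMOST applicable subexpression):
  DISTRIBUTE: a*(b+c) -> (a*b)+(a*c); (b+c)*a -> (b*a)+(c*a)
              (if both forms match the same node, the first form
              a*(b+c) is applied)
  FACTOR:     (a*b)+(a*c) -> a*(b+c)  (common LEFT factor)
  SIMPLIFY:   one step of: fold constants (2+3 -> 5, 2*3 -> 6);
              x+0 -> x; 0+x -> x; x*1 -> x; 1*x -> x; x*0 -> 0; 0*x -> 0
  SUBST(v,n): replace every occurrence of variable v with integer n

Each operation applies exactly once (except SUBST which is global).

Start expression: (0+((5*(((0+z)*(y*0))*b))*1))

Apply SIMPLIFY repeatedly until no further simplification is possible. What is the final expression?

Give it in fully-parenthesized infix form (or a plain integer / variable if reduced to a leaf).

Answer: 0

Derivation:
Start: (0+((5*(((0+z)*(y*0))*b))*1))
Step 1: at root: (0+((5*(((0+z)*(y*0))*b))*1)) -> ((5*(((0+z)*(y*0))*b))*1); overall: (0+((5*(((0+z)*(y*0))*b))*1)) -> ((5*(((0+z)*(y*0))*b))*1)
Step 2: at root: ((5*(((0+z)*(y*0))*b))*1) -> (5*(((0+z)*(y*0))*b)); overall: ((5*(((0+z)*(y*0))*b))*1) -> (5*(((0+z)*(y*0))*b))
Step 3: at RLL: (0+z) -> z; overall: (5*(((0+z)*(y*0))*b)) -> (5*((z*(y*0))*b))
Step 4: at RLR: (y*0) -> 0; overall: (5*((z*(y*0))*b)) -> (5*((z*0)*b))
Step 5: at RL: (z*0) -> 0; overall: (5*((z*0)*b)) -> (5*(0*b))
Step 6: at R: (0*b) -> 0; overall: (5*(0*b)) -> (5*0)
Step 7: at root: (5*0) -> 0; overall: (5*0) -> 0
Fixed point: 0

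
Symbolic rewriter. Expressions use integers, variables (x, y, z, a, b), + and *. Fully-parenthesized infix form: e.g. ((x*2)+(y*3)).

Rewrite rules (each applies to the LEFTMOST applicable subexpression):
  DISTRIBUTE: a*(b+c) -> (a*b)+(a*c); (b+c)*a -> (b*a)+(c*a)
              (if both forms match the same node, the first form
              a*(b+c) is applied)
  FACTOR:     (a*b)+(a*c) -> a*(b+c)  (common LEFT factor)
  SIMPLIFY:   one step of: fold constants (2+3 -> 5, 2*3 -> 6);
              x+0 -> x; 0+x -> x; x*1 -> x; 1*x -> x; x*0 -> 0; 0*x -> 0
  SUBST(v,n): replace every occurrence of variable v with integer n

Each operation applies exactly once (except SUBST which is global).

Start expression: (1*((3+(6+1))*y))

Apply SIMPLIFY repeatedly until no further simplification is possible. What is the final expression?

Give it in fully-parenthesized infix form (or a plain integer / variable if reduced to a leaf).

Answer: (10*y)

Derivation:
Start: (1*((3+(6+1))*y))
Step 1: at root: (1*((3+(6+1))*y)) -> ((3+(6+1))*y); overall: (1*((3+(6+1))*y)) -> ((3+(6+1))*y)
Step 2: at LR: (6+1) -> 7; overall: ((3+(6+1))*y) -> ((3+7)*y)
Step 3: at L: (3+7) -> 10; overall: ((3+7)*y) -> (10*y)
Fixed point: (10*y)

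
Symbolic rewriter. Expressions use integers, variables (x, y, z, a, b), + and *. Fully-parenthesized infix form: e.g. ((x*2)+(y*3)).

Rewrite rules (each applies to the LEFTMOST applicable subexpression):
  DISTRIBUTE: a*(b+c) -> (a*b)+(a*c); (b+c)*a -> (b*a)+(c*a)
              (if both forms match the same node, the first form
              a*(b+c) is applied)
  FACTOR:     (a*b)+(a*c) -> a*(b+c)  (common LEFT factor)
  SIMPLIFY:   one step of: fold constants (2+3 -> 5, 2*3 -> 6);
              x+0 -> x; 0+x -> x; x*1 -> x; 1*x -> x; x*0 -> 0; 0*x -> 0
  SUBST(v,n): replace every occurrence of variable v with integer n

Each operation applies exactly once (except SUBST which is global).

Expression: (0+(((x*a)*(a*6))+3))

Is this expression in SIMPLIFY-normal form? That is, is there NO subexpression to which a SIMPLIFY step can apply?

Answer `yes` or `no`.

Answer: no

Derivation:
Expression: (0+(((x*a)*(a*6))+3))
Scanning for simplifiable subexpressions (pre-order)...
  at root: (0+(((x*a)*(a*6))+3)) (SIMPLIFIABLE)
  at R: (((x*a)*(a*6))+3) (not simplifiable)
  at RL: ((x*a)*(a*6)) (not simplifiable)
  at RLL: (x*a) (not simplifiable)
  at RLR: (a*6) (not simplifiable)
Found simplifiable subexpr at path root: (0+(((x*a)*(a*6))+3))
One SIMPLIFY step would give: (((x*a)*(a*6))+3)
-> NOT in normal form.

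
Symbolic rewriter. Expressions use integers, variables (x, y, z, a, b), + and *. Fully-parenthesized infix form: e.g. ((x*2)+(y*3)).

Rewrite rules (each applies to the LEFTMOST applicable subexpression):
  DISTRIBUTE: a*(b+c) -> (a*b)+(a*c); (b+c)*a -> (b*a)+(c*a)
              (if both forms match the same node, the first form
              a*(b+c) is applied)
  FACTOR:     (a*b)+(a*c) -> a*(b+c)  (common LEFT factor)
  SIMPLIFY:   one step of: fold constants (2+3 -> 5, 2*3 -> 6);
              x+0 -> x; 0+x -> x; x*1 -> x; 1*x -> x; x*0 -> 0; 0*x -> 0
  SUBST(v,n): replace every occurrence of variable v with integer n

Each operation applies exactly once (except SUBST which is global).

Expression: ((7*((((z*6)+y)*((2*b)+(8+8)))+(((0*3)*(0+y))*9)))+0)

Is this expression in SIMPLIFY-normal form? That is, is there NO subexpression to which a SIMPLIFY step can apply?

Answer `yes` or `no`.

Answer: no

Derivation:
Expression: ((7*((((z*6)+y)*((2*b)+(8+8)))+(((0*3)*(0+y))*9)))+0)
Scanning for simplifiable subexpressions (pre-order)...
  at root: ((7*((((z*6)+y)*((2*b)+(8+8)))+(((0*3)*(0+y))*9)))+0) (SIMPLIFIABLE)
  at L: (7*((((z*6)+y)*((2*b)+(8+8)))+(((0*3)*(0+y))*9))) (not simplifiable)
  at LR: ((((z*6)+y)*((2*b)+(8+8)))+(((0*3)*(0+y))*9)) (not simplifiable)
  at LRL: (((z*6)+y)*((2*b)+(8+8))) (not simplifiable)
  at LRLL: ((z*6)+y) (not simplifiable)
  at LRLLL: (z*6) (not simplifiable)
  at LRLR: ((2*b)+(8+8)) (not simplifiable)
  at LRLRL: (2*b) (not simplifiable)
  at LRLRR: (8+8) (SIMPLIFIABLE)
  at LRR: (((0*3)*(0+y))*9) (not simplifiable)
  at LRRL: ((0*3)*(0+y)) (not simplifiable)
  at LRRLL: (0*3) (SIMPLIFIABLE)
  at LRRLR: (0+y) (SIMPLIFIABLE)
Found simplifiable subexpr at path root: ((7*((((z*6)+y)*((2*b)+(8+8)))+(((0*3)*(0+y))*9)))+0)
One SIMPLIFY step would give: (7*((((z*6)+y)*((2*b)+(8+8)))+(((0*3)*(0+y))*9)))
-> NOT in normal form.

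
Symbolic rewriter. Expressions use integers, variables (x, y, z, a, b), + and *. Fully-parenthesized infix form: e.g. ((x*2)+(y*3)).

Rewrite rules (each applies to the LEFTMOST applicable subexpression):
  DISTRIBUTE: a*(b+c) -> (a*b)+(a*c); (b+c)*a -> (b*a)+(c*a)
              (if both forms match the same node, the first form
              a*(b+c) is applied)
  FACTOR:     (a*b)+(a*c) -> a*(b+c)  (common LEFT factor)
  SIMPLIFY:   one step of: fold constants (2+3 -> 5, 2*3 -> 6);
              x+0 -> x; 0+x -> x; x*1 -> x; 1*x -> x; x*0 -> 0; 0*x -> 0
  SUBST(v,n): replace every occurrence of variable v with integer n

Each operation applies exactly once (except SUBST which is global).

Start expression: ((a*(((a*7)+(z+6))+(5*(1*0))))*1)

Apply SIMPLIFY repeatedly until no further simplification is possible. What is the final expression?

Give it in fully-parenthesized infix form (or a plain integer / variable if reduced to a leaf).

Answer: (a*((a*7)+(z+6)))

Derivation:
Start: ((a*(((a*7)+(z+6))+(5*(1*0))))*1)
Step 1: at root: ((a*(((a*7)+(z+6))+(5*(1*0))))*1) -> (a*(((a*7)+(z+6))+(5*(1*0)))); overall: ((a*(((a*7)+(z+6))+(5*(1*0))))*1) -> (a*(((a*7)+(z+6))+(5*(1*0))))
Step 2: at RRR: (1*0) -> 0; overall: (a*(((a*7)+(z+6))+(5*(1*0)))) -> (a*(((a*7)+(z+6))+(5*0)))
Step 3: at RR: (5*0) -> 0; overall: (a*(((a*7)+(z+6))+(5*0))) -> (a*(((a*7)+(z+6))+0))
Step 4: at R: (((a*7)+(z+6))+0) -> ((a*7)+(z+6)); overall: (a*(((a*7)+(z+6))+0)) -> (a*((a*7)+(z+6)))
Fixed point: (a*((a*7)+(z+6)))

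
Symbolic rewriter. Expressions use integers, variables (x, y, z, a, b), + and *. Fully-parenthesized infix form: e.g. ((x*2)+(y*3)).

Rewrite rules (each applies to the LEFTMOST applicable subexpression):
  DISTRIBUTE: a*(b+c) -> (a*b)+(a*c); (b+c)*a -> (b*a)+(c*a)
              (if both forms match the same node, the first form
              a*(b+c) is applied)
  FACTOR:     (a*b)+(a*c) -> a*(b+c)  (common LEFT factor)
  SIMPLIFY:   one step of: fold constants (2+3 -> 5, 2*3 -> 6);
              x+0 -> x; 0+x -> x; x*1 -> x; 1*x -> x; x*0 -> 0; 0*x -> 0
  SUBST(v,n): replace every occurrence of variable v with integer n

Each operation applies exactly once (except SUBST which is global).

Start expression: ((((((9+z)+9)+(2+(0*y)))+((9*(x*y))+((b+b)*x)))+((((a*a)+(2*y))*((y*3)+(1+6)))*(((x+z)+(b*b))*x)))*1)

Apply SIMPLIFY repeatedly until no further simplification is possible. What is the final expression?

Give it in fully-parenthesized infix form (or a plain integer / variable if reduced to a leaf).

Start: ((((((9+z)+9)+(2+(0*y)))+((9*(x*y))+((b+b)*x)))+((((a*a)+(2*y))*((y*3)+(1+6)))*(((x+z)+(b*b))*x)))*1)
Step 1: at root: ((((((9+z)+9)+(2+(0*y)))+((9*(x*y))+((b+b)*x)))+((((a*a)+(2*y))*((y*3)+(1+6)))*(((x+z)+(b*b))*x)))*1) -> (((((9+z)+9)+(2+(0*y)))+((9*(x*y))+((b+b)*x)))+((((a*a)+(2*y))*((y*3)+(1+6)))*(((x+z)+(b*b))*x))); overall: ((((((9+z)+9)+(2+(0*y)))+((9*(x*y))+((b+b)*x)))+((((a*a)+(2*y))*((y*3)+(1+6)))*(((x+z)+(b*b))*x)))*1) -> (((((9+z)+9)+(2+(0*y)))+((9*(x*y))+((b+b)*x)))+((((a*a)+(2*y))*((y*3)+(1+6)))*(((x+z)+(b*b))*x)))
Step 2: at LLRR: (0*y) -> 0; overall: (((((9+z)+9)+(2+(0*y)))+((9*(x*y))+((b+b)*x)))+((((a*a)+(2*y))*((y*3)+(1+6)))*(((x+z)+(b*b))*x))) -> (((((9+z)+9)+(2+0))+((9*(x*y))+((b+b)*x)))+((((a*a)+(2*y))*((y*3)+(1+6)))*(((x+z)+(b*b))*x)))
Step 3: at LLR: (2+0) -> 2; overall: (((((9+z)+9)+(2+0))+((9*(x*y))+((b+b)*x)))+((((a*a)+(2*y))*((y*3)+(1+6)))*(((x+z)+(b*b))*x))) -> (((((9+z)+9)+2)+((9*(x*y))+((b+b)*x)))+((((a*a)+(2*y))*((y*3)+(1+6)))*(((x+z)+(b*b))*x)))
Step 4: at RLRR: (1+6) -> 7; overall: (((((9+z)+9)+2)+((9*(x*y))+((b+b)*x)))+((((a*a)+(2*y))*((y*3)+(1+6)))*(((x+z)+(b*b))*x))) -> (((((9+z)+9)+2)+((9*(x*y))+((b+b)*x)))+((((a*a)+(2*y))*((y*3)+7))*(((x+z)+(b*b))*x)))
Fixed point: (((((9+z)+9)+2)+((9*(x*y))+((b+b)*x)))+((((a*a)+(2*y))*((y*3)+7))*(((x+z)+(b*b))*x)))

Answer: (((((9+z)+9)+2)+((9*(x*y))+((b+b)*x)))+((((a*a)+(2*y))*((y*3)+7))*(((x+z)+(b*b))*x)))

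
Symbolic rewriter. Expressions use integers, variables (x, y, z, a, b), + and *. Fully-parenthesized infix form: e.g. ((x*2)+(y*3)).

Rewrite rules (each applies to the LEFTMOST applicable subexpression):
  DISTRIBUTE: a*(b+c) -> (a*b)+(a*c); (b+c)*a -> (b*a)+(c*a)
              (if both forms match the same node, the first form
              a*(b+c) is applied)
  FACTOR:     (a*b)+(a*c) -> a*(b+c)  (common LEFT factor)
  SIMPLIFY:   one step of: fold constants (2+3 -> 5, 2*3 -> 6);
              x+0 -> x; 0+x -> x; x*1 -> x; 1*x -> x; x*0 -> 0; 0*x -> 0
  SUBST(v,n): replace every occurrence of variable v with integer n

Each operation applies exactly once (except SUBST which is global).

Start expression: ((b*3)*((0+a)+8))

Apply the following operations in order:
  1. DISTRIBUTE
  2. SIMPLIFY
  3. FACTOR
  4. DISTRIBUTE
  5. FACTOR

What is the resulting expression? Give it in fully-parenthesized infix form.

Answer: ((b*3)*(a+8))

Derivation:
Start: ((b*3)*((0+a)+8))
Apply DISTRIBUTE at root (target: ((b*3)*((0+a)+8))): ((b*3)*((0+a)+8)) -> (((b*3)*(0+a))+((b*3)*8))
Apply SIMPLIFY at LR (target: (0+a)): (((b*3)*(0+a))+((b*3)*8)) -> (((b*3)*a)+((b*3)*8))
Apply FACTOR at root (target: (((b*3)*a)+((b*3)*8))): (((b*3)*a)+((b*3)*8)) -> ((b*3)*(a+8))
Apply DISTRIBUTE at root (target: ((b*3)*(a+8))): ((b*3)*(a+8)) -> (((b*3)*a)+((b*3)*8))
Apply FACTOR at root (target: (((b*3)*a)+((b*3)*8))): (((b*3)*a)+((b*3)*8)) -> ((b*3)*(a+8))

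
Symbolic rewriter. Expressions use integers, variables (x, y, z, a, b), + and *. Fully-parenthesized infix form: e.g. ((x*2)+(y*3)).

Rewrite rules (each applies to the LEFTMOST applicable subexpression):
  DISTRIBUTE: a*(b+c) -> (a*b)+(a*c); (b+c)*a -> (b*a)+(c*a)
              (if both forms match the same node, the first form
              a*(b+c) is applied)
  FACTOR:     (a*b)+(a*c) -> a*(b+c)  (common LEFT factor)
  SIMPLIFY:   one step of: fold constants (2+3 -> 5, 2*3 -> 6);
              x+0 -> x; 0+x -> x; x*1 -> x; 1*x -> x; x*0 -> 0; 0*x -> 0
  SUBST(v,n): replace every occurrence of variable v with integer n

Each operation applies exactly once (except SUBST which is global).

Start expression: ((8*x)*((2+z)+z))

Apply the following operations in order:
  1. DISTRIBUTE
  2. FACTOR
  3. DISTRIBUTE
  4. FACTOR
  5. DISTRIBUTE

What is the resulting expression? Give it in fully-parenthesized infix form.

Answer: (((8*x)*(2+z))+((8*x)*z))

Derivation:
Start: ((8*x)*((2+z)+z))
Apply DISTRIBUTE at root (target: ((8*x)*((2+z)+z))): ((8*x)*((2+z)+z)) -> (((8*x)*(2+z))+((8*x)*z))
Apply FACTOR at root (target: (((8*x)*(2+z))+((8*x)*z))): (((8*x)*(2+z))+((8*x)*z)) -> ((8*x)*((2+z)+z))
Apply DISTRIBUTE at root (target: ((8*x)*((2+z)+z))): ((8*x)*((2+z)+z)) -> (((8*x)*(2+z))+((8*x)*z))
Apply FACTOR at root (target: (((8*x)*(2+z))+((8*x)*z))): (((8*x)*(2+z))+((8*x)*z)) -> ((8*x)*((2+z)+z))
Apply DISTRIBUTE at root (target: ((8*x)*((2+z)+z))): ((8*x)*((2+z)+z)) -> (((8*x)*(2+z))+((8*x)*z))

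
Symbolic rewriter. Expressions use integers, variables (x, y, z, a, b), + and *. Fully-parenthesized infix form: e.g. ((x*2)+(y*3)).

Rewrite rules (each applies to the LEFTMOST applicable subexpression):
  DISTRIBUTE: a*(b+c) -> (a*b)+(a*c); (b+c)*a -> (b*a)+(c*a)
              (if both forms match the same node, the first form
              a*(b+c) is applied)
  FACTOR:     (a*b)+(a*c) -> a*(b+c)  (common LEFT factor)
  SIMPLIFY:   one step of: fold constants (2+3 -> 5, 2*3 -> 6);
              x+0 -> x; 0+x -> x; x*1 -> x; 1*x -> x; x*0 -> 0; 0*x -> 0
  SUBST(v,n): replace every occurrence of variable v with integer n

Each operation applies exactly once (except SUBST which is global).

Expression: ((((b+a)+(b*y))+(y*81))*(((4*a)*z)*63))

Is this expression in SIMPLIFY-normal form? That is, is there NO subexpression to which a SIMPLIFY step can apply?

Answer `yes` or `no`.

Answer: yes

Derivation:
Expression: ((((b+a)+(b*y))+(y*81))*(((4*a)*z)*63))
Scanning for simplifiable subexpressions (pre-order)...
  at root: ((((b+a)+(b*y))+(y*81))*(((4*a)*z)*63)) (not simplifiable)
  at L: (((b+a)+(b*y))+(y*81)) (not simplifiable)
  at LL: ((b+a)+(b*y)) (not simplifiable)
  at LLL: (b+a) (not simplifiable)
  at LLR: (b*y) (not simplifiable)
  at LR: (y*81) (not simplifiable)
  at R: (((4*a)*z)*63) (not simplifiable)
  at RL: ((4*a)*z) (not simplifiable)
  at RLL: (4*a) (not simplifiable)
Result: no simplifiable subexpression found -> normal form.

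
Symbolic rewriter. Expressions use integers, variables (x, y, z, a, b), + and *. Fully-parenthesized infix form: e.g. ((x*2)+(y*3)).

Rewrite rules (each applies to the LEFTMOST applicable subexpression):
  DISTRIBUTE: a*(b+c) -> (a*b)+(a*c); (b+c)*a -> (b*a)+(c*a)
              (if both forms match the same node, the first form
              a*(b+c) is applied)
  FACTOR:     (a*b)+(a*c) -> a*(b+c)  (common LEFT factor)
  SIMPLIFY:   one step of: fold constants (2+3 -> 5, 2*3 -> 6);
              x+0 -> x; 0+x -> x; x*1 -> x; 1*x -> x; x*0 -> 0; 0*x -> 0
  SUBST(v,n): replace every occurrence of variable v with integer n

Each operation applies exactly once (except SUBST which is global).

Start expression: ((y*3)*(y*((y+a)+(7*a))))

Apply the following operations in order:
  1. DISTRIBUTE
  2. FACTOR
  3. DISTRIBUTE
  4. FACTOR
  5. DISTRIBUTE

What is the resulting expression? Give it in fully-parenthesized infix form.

Start: ((y*3)*(y*((y+a)+(7*a))))
Apply DISTRIBUTE at R (target: (y*((y+a)+(7*a)))): ((y*3)*(y*((y+a)+(7*a)))) -> ((y*3)*((y*(y+a))+(y*(7*a))))
Apply FACTOR at R (target: ((y*(y+a))+(y*(7*a)))): ((y*3)*((y*(y+a))+(y*(7*a)))) -> ((y*3)*(y*((y+a)+(7*a))))
Apply DISTRIBUTE at R (target: (y*((y+a)+(7*a)))): ((y*3)*(y*((y+a)+(7*a)))) -> ((y*3)*((y*(y+a))+(y*(7*a))))
Apply FACTOR at R (target: ((y*(y+a))+(y*(7*a)))): ((y*3)*((y*(y+a))+(y*(7*a)))) -> ((y*3)*(y*((y+a)+(7*a))))
Apply DISTRIBUTE at R (target: (y*((y+a)+(7*a)))): ((y*3)*(y*((y+a)+(7*a)))) -> ((y*3)*((y*(y+a))+(y*(7*a))))

Answer: ((y*3)*((y*(y+a))+(y*(7*a))))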